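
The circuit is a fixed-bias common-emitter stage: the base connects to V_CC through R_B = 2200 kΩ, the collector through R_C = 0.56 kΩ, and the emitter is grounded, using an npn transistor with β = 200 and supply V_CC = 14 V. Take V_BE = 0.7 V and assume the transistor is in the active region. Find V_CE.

Base loop: V_CC = I_B·R_B + V_BE, so I_B = (14 − 0.7)/2200 kΩ = 0.00605 mA.
In the active region I_C = β·I_B = 200 × 0.00605 = 1.21 mA.
Collector loop: V_CE = V_CC − I_C·R_C = 14 − 1.21×0.56 = 13.3 V.
Since V_CE = 13.3 V > V_CE(sat) ≈ 0.2 V, the transistor is in the active region as assumed.

V_CE ≈ 13 V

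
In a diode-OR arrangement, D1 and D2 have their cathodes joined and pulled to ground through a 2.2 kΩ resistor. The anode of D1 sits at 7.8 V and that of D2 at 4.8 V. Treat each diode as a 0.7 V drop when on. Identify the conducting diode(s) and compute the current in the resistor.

Assume both conduct. Then node N would need to be at both 7.8−0.7 = 7.1 V and 4.8−0.7 = 4.1 V, which is impossible.
Assume only D1 conducts: V_N = 7.8 − 0.7 = 7.1 V, so I_R = 7.1/2.2 = 3.23 mA.
Check D2: its anode-to-cathode voltage is 4.8 − 7.1 = -2.3 V < 0.7 V, so it is off. The assumption is consistent.

Only D1 conducts; I_R ≈ 3.2 mA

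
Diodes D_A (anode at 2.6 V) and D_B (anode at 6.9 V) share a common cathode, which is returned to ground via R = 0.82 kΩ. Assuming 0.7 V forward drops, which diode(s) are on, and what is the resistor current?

Assume both conduct. Then node N would need to be at both 2.6−0.7 = 1.9 V and 6.9−0.7 = 6.2 V, which is impossible.
Assume only D_B conducts: V_N = 6.9 − 0.7 = 6.2 V, so I_R = 6.2/0.82 = 7.56 mA.
Check D_A: its anode-to-cathode voltage is 2.6 − 6.2 = -3.6 V < 0.7 V, so it is off. The assumption is consistent.

Only D_B conducts; I_R ≈ 7.6 mA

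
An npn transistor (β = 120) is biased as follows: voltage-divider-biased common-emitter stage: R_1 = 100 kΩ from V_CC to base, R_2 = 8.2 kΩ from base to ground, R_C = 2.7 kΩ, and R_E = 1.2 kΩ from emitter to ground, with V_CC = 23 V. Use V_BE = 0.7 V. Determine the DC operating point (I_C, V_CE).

Thevenize the base divider: V_Th = V_CC·R_2/(R_1+R_2) = 23×8.2/108 = 1.74 V, R_Th = R_1‖R_2 = 7.58 kΩ.
Base-emitter loop: V_Th = I_B·R_Th + V_BE + (β+1)I_B·R_E, so I_B = (1.74 − 0.7) / (7.58 + 121×1.2) = 0.00683 mA.
I_C = β·I_B = 120×0.00683 = 0.819 mA, and I_E = (β+1)I_B = 0.826 mA.
V_CE = V_CC − I_C·R_C − I_E·R_E = 23 − 0.819×2.7 − 0.826×1.2 = 19.8 V.
V_CE = 19.8 V > 0.2 V confirms active-region operation.

I_C ≈ 0.82 mA, V_CE ≈ 20 V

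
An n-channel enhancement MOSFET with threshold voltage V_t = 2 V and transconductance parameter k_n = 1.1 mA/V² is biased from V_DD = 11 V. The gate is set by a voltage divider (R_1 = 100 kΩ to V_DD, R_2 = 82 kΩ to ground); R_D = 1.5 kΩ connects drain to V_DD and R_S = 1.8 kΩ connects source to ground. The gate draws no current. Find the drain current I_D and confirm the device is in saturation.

V_G = V_DD·R_2/(R_1+R_2) = 11×82/182 = 4.96 V.
Assume saturation: I_D = (k_n/2)(V_GS − V_t)² with V_GS = V_G − I_D·R_S = 4.96 − 1.8·I_D.
Substituting gives 1.78·I_D² − 6.85·I_D + 4.81 = 0, with roots I_D = 0.923 or 2.92 mA.
The root I_D = 2.92 mA gives V_GS = -0.305 V ≤ V_t, so take I_D = 0.923 mA.
Then V_GS = 3.3 V and V_DS = V_DD − I_D(R_D+R_S) = 11 − 0.923×3.3 = 7.96 V.
Saturation requires V_DS ≥ V_GS − V_t = 1.3 V; 7.96 ≥ 1.3 ✓.

I_D ≈ 0.92 mA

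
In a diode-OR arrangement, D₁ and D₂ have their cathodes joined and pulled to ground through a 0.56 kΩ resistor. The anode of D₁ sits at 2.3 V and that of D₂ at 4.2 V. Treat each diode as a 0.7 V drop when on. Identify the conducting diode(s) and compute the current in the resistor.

Assume both conduct. Then node N would need to be at both 2.3−0.7 = 1.6 V and 4.2−0.7 = 3.5 V, which is impossible.
Assume only D₂ conducts: V_N = 4.2 − 0.7 = 3.5 V, so I_R = 3.5/0.56 = 6.25 mA.
Check D₁: its anode-to-cathode voltage is 2.3 − 3.5 = -1.2 V < 0.7 V, so it is off. The assumption is consistent.

Only D₂ conducts; I_R ≈ 6.2 mA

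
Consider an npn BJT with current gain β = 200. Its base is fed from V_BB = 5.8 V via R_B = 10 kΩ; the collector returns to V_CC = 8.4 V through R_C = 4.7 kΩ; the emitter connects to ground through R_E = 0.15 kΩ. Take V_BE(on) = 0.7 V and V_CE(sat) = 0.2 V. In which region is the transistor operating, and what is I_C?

saturation; I_C ≈ 1.7 mA

Assume active: I_B = (5.8 − 0.7)/(10 + 201×0.15) = 0.127 mA, I_C = β·I_B = 25.4 mA.
Then V_CE = 8.4 − 25.4×4.7 − 25.5×0.15 = -115 V < 0.2 V — the active assumption fails.
Re-solve with V_CE = 0.2 V. KCL at the emitter: V_E/R_E = (V_BB−0.7−V_E)/R_B + (V_CC−0.2−V_E)/R_C, giving V_E = 0.323 V.
I_C = (V_CC − 0.2 − V_E)/R_C = (8.2 − 0.323)/4.7 = 1.68 mA.
Check: I_B = (5.1 − 0.323)/10 = 0.478 mA, and β·I_B = 95.5 mA > I_C, confirming saturation.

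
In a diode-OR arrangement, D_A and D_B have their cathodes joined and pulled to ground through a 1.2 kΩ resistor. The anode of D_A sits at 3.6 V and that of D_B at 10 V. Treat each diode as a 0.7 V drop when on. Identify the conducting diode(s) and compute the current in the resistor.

Assume both conduct. Then node N would need to be at both 3.6−0.7 = 2.9 V and 10−0.7 = 9.3 V, which is impossible.
Assume only D_B conducts: V_N = 10 − 0.7 = 9.3 V, so I_R = 9.3/1.2 = 7.75 mA.
Check D_A: its anode-to-cathode voltage is 3.6 − 9.3 = -5.7 V < 0.7 V, so it is off. The assumption is consistent.

Only D_B conducts; I_R ≈ 7.8 mA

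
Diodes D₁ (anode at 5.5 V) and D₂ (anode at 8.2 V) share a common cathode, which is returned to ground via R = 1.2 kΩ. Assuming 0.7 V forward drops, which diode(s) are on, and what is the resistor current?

Only D₂ conducts; I_R ≈ 6.2 mA

Assume both conduct. Then node N would need to be at both 5.5−0.7 = 4.8 V and 8.2−0.7 = 7.5 V, which is impossible.
Assume only D₂ conducts: V_N = 8.2 − 0.7 = 7.5 V, so I_R = 7.5/1.2 = 6.25 mA.
Check D₁: its anode-to-cathode voltage is 5.5 − 7.5 = -2 V < 0.7 V, so it is off. The assumption is consistent.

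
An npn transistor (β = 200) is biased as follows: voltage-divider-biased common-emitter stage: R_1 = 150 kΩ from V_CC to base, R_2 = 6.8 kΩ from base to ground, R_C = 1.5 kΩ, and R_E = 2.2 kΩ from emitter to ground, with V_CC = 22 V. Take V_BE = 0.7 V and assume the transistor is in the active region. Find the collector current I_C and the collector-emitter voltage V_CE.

I_C ≈ 0.11 mA, V_CE ≈ 22 V

Thevenize the base divider: V_Th = V_CC·R_2/(R_1+R_2) = 22×6.8/157 = 0.954 V, R_Th = R_1‖R_2 = 6.51 kΩ.
Base-emitter loop: V_Th = I_B·R_Th + V_BE + (β+1)I_B·R_E, so I_B = (0.954 − 0.7) / (6.51 + 201×2.2) = 0.000566 mA.
I_C = β·I_B = 200×0.000566 = 0.113 mA, and I_E = (β+1)I_B = 0.114 mA.
V_CE = V_CC − I_C·R_C − I_E·R_E = 22 − 0.113×1.5 − 0.114×2.2 = 21.6 V.
V_CE = 21.6 V > 0.2 V confirms active-region operation.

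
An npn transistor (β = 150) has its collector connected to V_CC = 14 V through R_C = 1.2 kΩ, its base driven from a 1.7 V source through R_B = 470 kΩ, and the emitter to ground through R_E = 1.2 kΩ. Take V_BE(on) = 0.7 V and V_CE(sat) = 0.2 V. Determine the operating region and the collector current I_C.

Assume active. Base-emitter loop: I_B = (V_BB − V_BE)/(R_B + (β+1)R_E) = (1.7 − 0.7)/(470 + 151×1.2) = 0.00154 mA.
I_C = β·I_B = 150×0.00154 = 0.23 mA.
V_CE = V_CC − I_C·R_C − I_E·R_E = 14 − 0.23×1.2 − 0.232×1.2 = 13.4 V > V_CE(sat), so the active-region assumption holds.

active; I_C ≈ 0.23 mA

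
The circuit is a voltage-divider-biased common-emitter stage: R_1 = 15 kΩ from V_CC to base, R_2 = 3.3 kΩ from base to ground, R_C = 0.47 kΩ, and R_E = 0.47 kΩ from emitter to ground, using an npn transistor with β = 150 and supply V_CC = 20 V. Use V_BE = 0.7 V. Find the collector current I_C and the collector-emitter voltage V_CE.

Thevenize the base divider: V_Th = V_CC·R_2/(R_1+R_2) = 20×3.3/18.3 = 3.61 V, R_Th = R_1‖R_2 = 2.7 kΩ.
Base-emitter loop: V_Th = I_B·R_Th + V_BE + (β+1)I_B·R_E, so I_B = (3.61 − 0.7) / (2.7 + 151×0.47) = 0.0395 mA.
I_C = β·I_B = 150×0.0395 = 5.92 mA, and I_E = (β+1)I_B = 5.96 mA.
V_CE = V_CC − I_C·R_C − I_E·R_E = 20 − 5.92×0.47 − 5.96×0.47 = 14.4 V.
V_CE = 14.4 V > 0.2 V confirms active-region operation.

I_C ≈ 5.9 mA, V_CE ≈ 14 V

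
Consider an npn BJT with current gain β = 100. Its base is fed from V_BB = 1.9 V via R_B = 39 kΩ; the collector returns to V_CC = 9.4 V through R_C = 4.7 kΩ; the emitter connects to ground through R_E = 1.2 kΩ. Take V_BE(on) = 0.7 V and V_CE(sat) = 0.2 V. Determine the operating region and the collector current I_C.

active; I_C ≈ 0.75 mA

Assume active. Base-emitter loop: I_B = (V_BB − V_BE)/(R_B + (β+1)R_E) = (1.9 − 0.7)/(39 + 101×1.2) = 0.00749 mA.
I_C = β·I_B = 100×0.00749 = 0.749 mA.
V_CE = V_CC − I_C·R_C − I_E·R_E = 9.4 − 0.749×4.7 − 0.757×1.2 = 4.97 V > V_CE(sat), so the active-region assumption holds.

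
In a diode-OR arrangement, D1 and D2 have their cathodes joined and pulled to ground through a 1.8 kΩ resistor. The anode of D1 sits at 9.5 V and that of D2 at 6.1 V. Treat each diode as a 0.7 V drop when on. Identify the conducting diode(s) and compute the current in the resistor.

Assume both conduct. Then node N would need to be at both 9.5−0.7 = 8.8 V and 6.1−0.7 = 5.4 V, which is impossible.
Assume only D1 conducts: V_N = 9.5 − 0.7 = 8.8 V, so I_R = 8.8/1.8 = 4.89 mA.
Check D2: its anode-to-cathode voltage is 6.1 − 8.8 = -2.7 V < 0.7 V, so it is off. The assumption is consistent.

Only D1 conducts; I_R ≈ 4.9 mA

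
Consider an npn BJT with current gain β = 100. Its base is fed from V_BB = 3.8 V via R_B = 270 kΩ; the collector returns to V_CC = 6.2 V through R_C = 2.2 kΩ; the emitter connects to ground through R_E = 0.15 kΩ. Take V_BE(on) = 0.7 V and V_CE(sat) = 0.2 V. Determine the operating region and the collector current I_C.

active; I_C ≈ 1.1 mA

Assume active. Base-emitter loop: I_B = (V_BB − V_BE)/(R_B + (β+1)R_E) = (3.8 − 0.7)/(270 + 101×0.15) = 0.0109 mA.
I_C = β·I_B = 100×0.0109 = 1.09 mA.
V_CE = V_CC − I_C·R_C − I_E·R_E = 6.2 − 1.09×2.2 − 1.1×0.15 = 3.64 V > V_CE(sat), so the active-region assumption holds.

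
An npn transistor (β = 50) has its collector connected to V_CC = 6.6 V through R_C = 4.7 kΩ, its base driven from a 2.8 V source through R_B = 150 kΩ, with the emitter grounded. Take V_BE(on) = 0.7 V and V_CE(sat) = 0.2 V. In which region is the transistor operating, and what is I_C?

Assume active. Base-emitter loop: I_B = (V_BB − V_BE)/R_B = (2.8 − 0.7)/150 = 0.014 mA.
I_C = β·I_B = 50×0.014 = 0.7 mA.
V_CE = V_CC − I_C·R_C = 6.6 − 0.7×4.7 = 3.31 V > V_CE(sat), so the active-region assumption holds.

active; I_C ≈ 0.7 mA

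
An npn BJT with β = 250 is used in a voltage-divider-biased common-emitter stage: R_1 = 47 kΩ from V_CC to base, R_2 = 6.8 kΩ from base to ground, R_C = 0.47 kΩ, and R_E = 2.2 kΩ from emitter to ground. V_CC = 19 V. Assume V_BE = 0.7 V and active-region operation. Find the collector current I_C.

I_C ≈ 0.76 mA

Thevenize the base divider: V_Th = V_CC·R_2/(R_1+R_2) = 19×6.8/53.8 = 2.4 V, R_Th = R_1‖R_2 = 5.94 kΩ.
Base-emitter loop: V_Th = I_B·R_Th + V_BE + (β+1)I_B·R_E, so I_B = (2.4 − 0.7) / (5.94 + 251×2.2) = 0.00305 mA.
I_C = β·I_B = 250×0.00305 = 0.762 mA, and I_E = (β+1)I_B = 0.765 mA.
V_CE = V_CC − I_C·R_C − I_E·R_E = 19 − 0.762×0.47 − 0.765×2.2 = 17 V.
V_CE = 17 V > 0.2 V confirms active-region operation.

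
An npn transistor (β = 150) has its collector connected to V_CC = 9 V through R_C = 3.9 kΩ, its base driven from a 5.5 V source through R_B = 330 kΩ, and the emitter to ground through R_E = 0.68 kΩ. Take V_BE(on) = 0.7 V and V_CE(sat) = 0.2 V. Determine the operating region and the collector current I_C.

active; I_C ≈ 1.7 mA

Assume active. Base-emitter loop: I_B = (V_BB − V_BE)/(R_B + (β+1)R_E) = (5.5 − 0.7)/(330 + 151×0.68) = 0.0111 mA.
I_C = β·I_B = 150×0.0111 = 1.66 mA.
V_CE = V_CC − I_C·R_C − I_E·R_E = 9 − 1.66×3.9 − 1.68×0.68 = 1.37 V > V_CE(sat), so the active-region assumption holds.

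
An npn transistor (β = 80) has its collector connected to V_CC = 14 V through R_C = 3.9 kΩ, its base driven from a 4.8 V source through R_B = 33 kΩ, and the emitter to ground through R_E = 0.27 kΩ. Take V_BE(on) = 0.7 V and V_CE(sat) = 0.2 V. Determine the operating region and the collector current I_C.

saturation; I_C ≈ 3.3 mA

Assume active: I_B = (4.8 − 0.7)/(33 + 81×0.27) = 0.0747 mA, I_C = β·I_B = 5.98 mA.
Then V_CE = 14 − 5.98×3.9 − 6.05×0.27 = -10.9 V < 0.2 V — the active assumption fails.
Re-solve with V_CE = 0.2 V. KCL at the emitter: V_E/R_E = (V_BB−0.7−V_E)/R_B + (V_CC−0.2−V_E)/R_C, giving V_E = 0.918 V.
I_C = (V_CC − 0.2 − V_E)/R_C = (13.8 − 0.918)/3.9 = 3.3 mA.
Check: I_B = (4.1 − 0.918)/33 = 0.0964 mA, and β·I_B = 7.71 mA > I_C, confirming saturation.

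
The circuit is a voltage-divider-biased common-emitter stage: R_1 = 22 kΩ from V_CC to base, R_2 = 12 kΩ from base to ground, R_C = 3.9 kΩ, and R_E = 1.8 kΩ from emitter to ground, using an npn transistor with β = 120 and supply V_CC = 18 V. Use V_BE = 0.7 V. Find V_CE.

V_CE ≈ 0.81 V

Thevenize the base divider: V_Th = V_CC·R_2/(R_1+R_2) = 18×12/34 = 6.35 V, R_Th = R_1‖R_2 = 7.76 kΩ.
Base-emitter loop: V_Th = I_B·R_Th + V_BE + (β+1)I_B·R_E, so I_B = (6.35 − 0.7) / (7.76 + 121×1.8) = 0.0251 mA.
I_C = β·I_B = 120×0.0251 = 3.01 mA, and I_E = (β+1)I_B = 3.03 mA.
V_CE = V_CC − I_C·R_C − I_E·R_E = 18 − 3.01×3.9 − 3.03×1.8 = 0.813 V.
V_CE = 0.813 V > 0.2 V confirms active-region operation.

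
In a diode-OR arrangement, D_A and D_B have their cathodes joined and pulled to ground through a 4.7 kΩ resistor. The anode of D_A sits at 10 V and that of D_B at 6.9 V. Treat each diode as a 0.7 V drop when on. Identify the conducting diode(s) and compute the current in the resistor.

Assume both conduct. Then node N would need to be at both 10−0.7 = 9.3 V and 6.9−0.7 = 6.2 V, which is impossible.
Assume only D_A conducts: V_N = 10 − 0.7 = 9.3 V, so I_R = 9.3/4.7 = 1.98 mA.
Check D_B: its anode-to-cathode voltage is 6.9 − 9.3 = -2.4 V < 0.7 V, so it is off. The assumption is consistent.

Only D_A conducts; I_R ≈ 2 mA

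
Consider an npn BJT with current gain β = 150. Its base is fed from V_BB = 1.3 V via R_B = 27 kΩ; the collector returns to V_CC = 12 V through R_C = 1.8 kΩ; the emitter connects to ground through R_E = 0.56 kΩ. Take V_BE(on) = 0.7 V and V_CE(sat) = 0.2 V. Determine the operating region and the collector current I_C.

Assume active. Base-emitter loop: I_B = (V_BB − V_BE)/(R_B + (β+1)R_E) = (1.3 − 0.7)/(27 + 151×0.56) = 0.00538 mA.
I_C = β·I_B = 150×0.00538 = 0.807 mA.
V_CE = V_CC − I_C·R_C − I_E·R_E = 12 − 0.807×1.8 − 0.812×0.56 = 10.1 V > V_CE(sat), so the active-region assumption holds.

active; I_C ≈ 0.81 mA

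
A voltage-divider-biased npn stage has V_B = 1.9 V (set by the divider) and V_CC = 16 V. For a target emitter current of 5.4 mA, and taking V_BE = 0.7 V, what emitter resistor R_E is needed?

V_E = V_B − V_BE = 1.9 − 0.7 = 1.2 V.
R_E = V_E / I_E = 1.2 / 5.4 = 0.222 kΩ.

R_E ≈ 0.22 kΩ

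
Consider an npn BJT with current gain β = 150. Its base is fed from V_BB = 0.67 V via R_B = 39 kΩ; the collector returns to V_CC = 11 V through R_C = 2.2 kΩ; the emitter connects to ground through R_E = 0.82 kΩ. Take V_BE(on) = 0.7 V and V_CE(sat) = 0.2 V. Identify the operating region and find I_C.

V_BB = 0.67 V ≤ V_BE(on) = 0.7 V, so the base-emitter junction is not forward biased.
The transistor is in cutoff: I_B = I_C = 0.

cutoff; I_C ≈ 0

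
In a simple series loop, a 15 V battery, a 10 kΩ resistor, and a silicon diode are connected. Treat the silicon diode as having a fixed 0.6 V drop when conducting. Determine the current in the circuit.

I ≈ 1.4 mA

KVL around the loop: 15 = V_D + I·R = 0.6 + I × 10 kΩ.
So I = (15 − 0.6) / 10 kΩ = 14.4 / 10 = 1.44 mA.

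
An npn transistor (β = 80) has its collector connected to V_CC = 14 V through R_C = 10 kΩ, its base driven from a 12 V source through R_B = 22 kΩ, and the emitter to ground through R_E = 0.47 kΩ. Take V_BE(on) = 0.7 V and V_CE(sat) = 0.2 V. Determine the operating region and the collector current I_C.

saturation; I_C ≈ 1.3 mA

Assume active: I_B = (12 − 0.7)/(22 + 81×0.47) = 0.188 mA, I_C = β·I_B = 15 mA.
Then V_CE = 14 − 15×10 − 15.2×0.47 = -144 V < 0.2 V — the active assumption fails.
Re-solve with V_CE = 0.2 V. KCL at the emitter: V_E/R_E = (V_BB−0.7−V_E)/R_B + (V_CC−0.2−V_E)/R_C, giving V_E = 0.833 V.
I_C = (V_CC − 0.2 − V_E)/R_C = (13.8 − 0.833)/10 = 1.3 mA.
Check: I_B = (11.3 − 0.833)/22 = 0.476 mA, and β·I_B = 38.1 mA > I_C, confirming saturation.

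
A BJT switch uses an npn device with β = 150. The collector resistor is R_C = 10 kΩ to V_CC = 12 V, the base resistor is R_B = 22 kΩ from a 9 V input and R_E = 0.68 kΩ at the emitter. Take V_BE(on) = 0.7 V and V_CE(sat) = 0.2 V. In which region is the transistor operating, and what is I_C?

saturation; I_C ≈ 1.1 mA

Assume active: I_B = (9 − 0.7)/(22 + 151×0.68) = 0.0666 mA, I_C = β·I_B = 9.99 mA.
Then V_CE = 12 − 9.99×10 − 10.1×0.68 = -94.7 V < 0.2 V — the active assumption fails.
Re-solve with V_CE = 0.2 V. KCL at the emitter: V_E/R_E = (V_BB−0.7−V_E)/R_B + (V_CC−0.2−V_E)/R_C, giving V_E = 0.964 V.
I_C = (V_CC − 0.2 − V_E)/R_C = (11.8 − 0.964)/10 = 1.08 mA.
Check: I_B = (8.3 − 0.964)/22 = 0.333 mA, and β·I_B = 50 mA > I_C, confirming saturation.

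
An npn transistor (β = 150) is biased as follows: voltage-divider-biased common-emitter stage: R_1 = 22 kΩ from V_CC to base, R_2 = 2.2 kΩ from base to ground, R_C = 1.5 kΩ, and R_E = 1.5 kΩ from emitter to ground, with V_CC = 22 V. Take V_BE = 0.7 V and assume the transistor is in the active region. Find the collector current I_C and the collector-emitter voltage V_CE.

Thevenize the base divider: V_Th = V_CC·R_2/(R_1+R_2) = 22×2.2/24.2 = 2 V, R_Th = R_1‖R_2 = 2 kΩ.
Base-emitter loop: V_Th = I_B·R_Th + V_BE + (β+1)I_B·R_E, so I_B = (2 − 0.7) / (2 + 151×1.5) = 0.00569 mA.
I_C = β·I_B = 150×0.00569 = 0.853 mA, and I_E = (β+1)I_B = 0.859 mA.
V_CE = V_CC − I_C·R_C − I_E·R_E = 22 − 0.853×1.5 − 0.859×1.5 = 19.4 V.
V_CE = 19.4 V > 0.2 V confirms active-region operation.

I_C ≈ 0.85 mA, V_CE ≈ 19 V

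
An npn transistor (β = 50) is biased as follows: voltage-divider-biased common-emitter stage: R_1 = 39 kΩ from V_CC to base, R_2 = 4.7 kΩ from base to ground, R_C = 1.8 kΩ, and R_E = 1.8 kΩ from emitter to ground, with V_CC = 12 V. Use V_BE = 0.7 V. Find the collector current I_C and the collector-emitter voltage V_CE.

I_C ≈ 0.31 mA, V_CE ≈ 11 V

Thevenize the base divider: V_Th = V_CC·R_2/(R_1+R_2) = 12×4.7/43.7 = 1.29 V, R_Th = R_1‖R_2 = 4.19 kΩ.
Base-emitter loop: V_Th = I_B·R_Th + V_BE + (β+1)I_B·R_E, so I_B = (1.29 − 0.7) / (4.19 + 51×1.8) = 0.00615 mA.
I_C = β·I_B = 50×0.00615 = 0.308 mA, and I_E = (β+1)I_B = 0.314 mA.
V_CE = V_CC − I_C·R_C − I_E·R_E = 12 − 0.308×1.8 − 0.314×1.8 = 10.9 V.
V_CE = 10.9 V > 0.2 V confirms active-region operation.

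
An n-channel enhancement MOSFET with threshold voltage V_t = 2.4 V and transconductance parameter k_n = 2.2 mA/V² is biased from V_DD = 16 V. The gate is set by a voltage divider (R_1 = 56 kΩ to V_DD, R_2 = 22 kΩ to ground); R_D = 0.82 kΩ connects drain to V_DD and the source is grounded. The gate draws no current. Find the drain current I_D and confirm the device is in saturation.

I_D ≈ 4.9 mA

V_G = V_DD·R_2/(R_1+R_2) = 16×22/78 = 4.51 V. With the source grounded, V_GS = V_G = 4.51 V.
Assume saturation: I_D = (k_n/2)(V_GS − V_t)² = (2.2/2)×(4.51 − 2.4)² = 1.1×2.11² = 4.91 mA.
V_DS = V_DD − I_D·R_D = 16 − 4.91×0.82 = 12 V.
Saturation requires V_DS ≥ V_GS − V_t = 2.11 V; 12 ≥ 2.11 ✓.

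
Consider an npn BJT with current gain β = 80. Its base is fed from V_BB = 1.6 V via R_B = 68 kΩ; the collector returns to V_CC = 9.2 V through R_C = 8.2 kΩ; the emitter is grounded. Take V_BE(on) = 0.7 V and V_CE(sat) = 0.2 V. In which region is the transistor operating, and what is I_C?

active; I_C ≈ 1.1 mA

Assume active. Base-emitter loop: I_B = (V_BB − V_BE)/R_B = (1.6 − 0.7)/68 = 0.0132 mA.
I_C = β·I_B = 80×0.0132 = 1.06 mA.
V_CE = V_CC − I_C·R_C = 9.2 − 1.06×8.2 = 0.518 V > V_CE(sat), so the active-region assumption holds.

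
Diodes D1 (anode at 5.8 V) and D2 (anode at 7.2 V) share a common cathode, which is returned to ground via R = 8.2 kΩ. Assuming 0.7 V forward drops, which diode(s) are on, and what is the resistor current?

Assume both conduct. Then node N would need to be at both 5.8−0.7 = 5.1 V and 7.2−0.7 = 6.5 V, which is impossible.
Assume only D2 conducts: V_N = 7.2 − 0.7 = 6.5 V, so I_R = 6.5/8.2 = 0.793 mA.
Check D1: its anode-to-cathode voltage is 5.8 − 6.5 = -0.7 V < 0.7 V, so it is off. The assumption is consistent.

Only D2 conducts; I_R ≈ 0.79 mA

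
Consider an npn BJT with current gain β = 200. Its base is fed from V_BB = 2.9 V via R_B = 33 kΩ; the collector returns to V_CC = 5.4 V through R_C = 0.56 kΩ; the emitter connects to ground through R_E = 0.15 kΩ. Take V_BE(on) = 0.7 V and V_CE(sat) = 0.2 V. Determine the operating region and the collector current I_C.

active; I_C ≈ 7 mA

Assume active. Base-emitter loop: I_B = (V_BB − V_BE)/(R_B + (β+1)R_E) = (2.9 − 0.7)/(33 + 201×0.15) = 0.0348 mA.
I_C = β·I_B = 200×0.0348 = 6.97 mA.
V_CE = V_CC − I_C·R_C − I_E·R_E = 5.4 − 6.97×0.56 − 7×0.15 = 0.448 V > V_CE(sat), so the active-region assumption holds.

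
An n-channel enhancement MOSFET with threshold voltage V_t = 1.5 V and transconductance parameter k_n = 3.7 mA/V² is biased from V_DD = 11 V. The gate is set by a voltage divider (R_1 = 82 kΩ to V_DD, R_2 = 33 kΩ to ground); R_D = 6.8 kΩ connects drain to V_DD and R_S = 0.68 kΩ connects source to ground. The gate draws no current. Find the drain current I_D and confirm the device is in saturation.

V_G = V_DD·R_2/(R_1+R_2) = 11×33/115 = 3.16 V.
Assume saturation: I_D = (k_n/2)(V_GS − V_t)² with V_GS = V_G − I_D·R_S = 3.16 − 0.68·I_D.
Substituting gives 0.855·I_D² − 5.17·I_D + 5.08 = 0, with roots I_D = 1.23 or 4.81 mA.
The root I_D = 4.81 mA gives V_GS = -0.112 V ≤ V_t, so take I_D = 1.23 mA.
Then V_GS = 2.32 V and V_DS = V_DD − I_D(R_D+R_S) = 11 − 1.23×7.48 = 1.76 V.
Saturation requires V_DS ≥ V_GS − V_t = 0.817 V; 1.76 ≥ 0.817 ✓.

I_D ≈ 1.2 mA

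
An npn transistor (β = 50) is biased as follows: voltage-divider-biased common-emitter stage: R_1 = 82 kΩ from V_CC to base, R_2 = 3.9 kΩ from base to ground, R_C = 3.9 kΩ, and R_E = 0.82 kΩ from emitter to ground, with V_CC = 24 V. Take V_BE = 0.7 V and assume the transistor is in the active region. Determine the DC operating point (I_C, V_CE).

I_C ≈ 0.43 mA, V_CE ≈ 22 V

Thevenize the base divider: V_Th = V_CC·R_2/(R_1+R_2) = 24×3.9/85.9 = 1.09 V, R_Th = R_1‖R_2 = 3.72 kΩ.
Base-emitter loop: V_Th = I_B·R_Th + V_BE + (β+1)I_B·R_E, so I_B = (1.09 − 0.7) / (3.72 + 51×0.82) = 0.00856 mA.
I_C = β·I_B = 50×0.00856 = 0.428 mA, and I_E = (β+1)I_B = 0.436 mA.
V_CE = V_CC − I_C·R_C − I_E·R_E = 24 − 0.428×3.9 − 0.436×0.82 = 22 V.
V_CE = 22 V > 0.2 V confirms active-region operation.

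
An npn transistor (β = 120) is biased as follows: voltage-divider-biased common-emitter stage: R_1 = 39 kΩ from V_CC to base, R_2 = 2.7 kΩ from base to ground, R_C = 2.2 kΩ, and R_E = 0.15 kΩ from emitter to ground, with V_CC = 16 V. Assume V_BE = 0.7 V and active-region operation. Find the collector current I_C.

Thevenize the base divider: V_Th = V_CC·R_2/(R_1+R_2) = 16×2.7/41.7 = 1.04 V, R_Th = R_1‖R_2 = 2.53 kΩ.
Base-emitter loop: V_Th = I_B·R_Th + V_BE + (β+1)I_B·R_E, so I_B = (1.04 − 0.7) / (2.53 + 121×0.15) = 0.0162 mA.
I_C = β·I_B = 120×0.0162 = 1.95 mA, and I_E = (β+1)I_B = 1.97 mA.
V_CE = V_CC − I_C·R_C − I_E·R_E = 16 − 1.95×2.2 − 1.97×0.15 = 11.4 V.
V_CE = 11.4 V > 0.2 V confirms active-region operation.

I_C ≈ 1.9 mA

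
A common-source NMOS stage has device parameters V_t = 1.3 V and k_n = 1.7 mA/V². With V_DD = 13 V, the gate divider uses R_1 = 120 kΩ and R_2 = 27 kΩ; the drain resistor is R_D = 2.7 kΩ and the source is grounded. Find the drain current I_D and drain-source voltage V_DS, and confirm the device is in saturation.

I_D ≈ 1 mA, V_DS ≈ 10 V

V_G = V_DD·R_2/(R_1+R_2) = 13×27/147 = 2.39 V. With the source grounded, V_GS = V_G = 2.39 V.
Assume saturation: I_D = (k_n/2)(V_GS − V_t)² = (1.7/2)×(2.39 − 1.3)² = 0.85×1.09² = 1.01 mA.
V_DS = V_DD − I_D·R_D = 13 − 1.01×2.7 = 10.3 V.
Saturation requires V_DS ≥ V_GS − V_t = 1.09 V; 10.3 ≥ 1.09 ✓.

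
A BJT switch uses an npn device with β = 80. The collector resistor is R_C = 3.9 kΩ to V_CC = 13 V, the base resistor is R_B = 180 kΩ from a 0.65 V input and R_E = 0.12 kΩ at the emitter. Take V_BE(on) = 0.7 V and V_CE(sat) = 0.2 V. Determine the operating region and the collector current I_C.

cutoff; I_C ≈ 0

V_BB = 0.65 V ≤ V_BE(on) = 0.7 V, so the base-emitter junction is not forward biased.
The transistor is in cutoff: I_B = I_C = 0.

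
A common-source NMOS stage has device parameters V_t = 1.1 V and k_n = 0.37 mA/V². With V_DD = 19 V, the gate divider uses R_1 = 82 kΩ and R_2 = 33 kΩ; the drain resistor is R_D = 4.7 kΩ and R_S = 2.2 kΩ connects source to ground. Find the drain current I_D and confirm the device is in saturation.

I_D ≈ 0.95 mA

V_G = V_DD·R_2/(R_1+R_2) = 19×33/115 = 5.45 V.
Assume saturation: I_D = (k_n/2)(V_GS − V_t)² with V_GS = V_G − I_D·R_S = 5.45 − 2.2·I_D.
Substituting gives 0.895·I_D² − 4.54·I_D + 3.5 = 0, with roots I_D = 0.949 or 4.12 mA.
The root I_D = 4.12 mA gives V_GS = -3.62 V ≤ V_t, so take I_D = 0.949 mA.
Then V_GS = 3.36 V and V_DS = V_DD − I_D(R_D+R_S) = 19 − 0.949×6.9 = 12.5 V.
Saturation requires V_DS ≥ V_GS − V_t = 2.26 V; 12.5 ≥ 2.26 ✓.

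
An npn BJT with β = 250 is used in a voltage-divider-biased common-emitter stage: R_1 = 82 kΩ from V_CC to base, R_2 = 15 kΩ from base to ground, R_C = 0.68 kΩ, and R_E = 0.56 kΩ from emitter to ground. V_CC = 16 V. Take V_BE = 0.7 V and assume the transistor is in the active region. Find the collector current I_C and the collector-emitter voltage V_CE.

Thevenize the base divider: V_Th = V_CC·R_2/(R_1+R_2) = 16×15/97 = 2.47 V, R_Th = R_1‖R_2 = 12.7 kΩ.
Base-emitter loop: V_Th = I_B·R_Th + V_BE + (β+1)I_B·R_E, so I_B = (2.47 − 0.7) / (12.7 + 251×0.56) = 0.0116 mA.
I_C = β·I_B = 250×0.0116 = 2.89 mA, and I_E = (β+1)I_B = 2.91 mA.
V_CE = V_CC − I_C·R_C − I_E·R_E = 16 − 2.89×0.68 − 2.91×0.56 = 12.4 V.
V_CE = 12.4 V > 0.2 V confirms active-region operation.

I_C ≈ 2.9 mA, V_CE ≈ 12 V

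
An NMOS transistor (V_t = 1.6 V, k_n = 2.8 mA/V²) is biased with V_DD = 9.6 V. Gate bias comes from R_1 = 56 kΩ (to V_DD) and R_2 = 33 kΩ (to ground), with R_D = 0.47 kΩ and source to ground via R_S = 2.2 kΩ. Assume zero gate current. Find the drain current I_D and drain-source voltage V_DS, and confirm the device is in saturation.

V_G = V_DD·R_2/(R_1+R_2) = 9.6×33/89 = 3.56 V.
Assume saturation: I_D = (k_n/2)(V_GS − V_t)² with V_GS = V_G − I_D·R_S = 3.56 − 2.2·I_D.
Substituting gives 6.78·I_D² − 13.1·I_D + 5.38 = 0, with roots I_D = 0.595 or 1.33 mA.
The root I_D = 1.33 mA gives V_GS = 0.624 V ≤ V_t, so take I_D = 0.595 mA.
Then V_GS = 2.25 V and V_DS = V_DD − I_D(R_D+R_S) = 9.6 − 0.595×2.67 = 8.01 V.
Saturation requires V_DS ≥ V_GS − V_t = 0.652 V; 8.01 ≥ 0.652 ✓.

I_D ≈ 0.59 mA, V_DS ≈ 8 V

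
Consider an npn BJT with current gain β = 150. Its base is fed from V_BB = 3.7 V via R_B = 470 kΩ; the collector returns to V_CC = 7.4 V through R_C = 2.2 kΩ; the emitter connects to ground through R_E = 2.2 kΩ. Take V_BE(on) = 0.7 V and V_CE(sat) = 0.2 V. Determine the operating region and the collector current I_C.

Assume active. Base-emitter loop: I_B = (V_BB − V_BE)/(R_B + (β+1)R_E) = (3.7 − 0.7)/(470 + 151×2.2) = 0.00374 mA.
I_C = β·I_B = 150×0.00374 = 0.561 mA.
V_CE = V_CC − I_C·R_C − I_E·R_E = 7.4 − 0.561×2.2 − 0.565×2.2 = 4.92 V > V_CE(sat), so the active-region assumption holds.

active; I_C ≈ 0.56 mA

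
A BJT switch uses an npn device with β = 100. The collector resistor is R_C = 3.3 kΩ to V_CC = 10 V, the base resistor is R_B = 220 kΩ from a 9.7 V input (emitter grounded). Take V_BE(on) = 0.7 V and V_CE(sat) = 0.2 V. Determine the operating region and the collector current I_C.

saturation; I_C ≈ 3 mA

Assume active: I_B = (9.7 − 0.7)/220 = 0.0409 mA, giving I_C = β·I_B = 4.09 mA.
But then V_CE = 10 − 4.09×3.3 = -3.5 V < V_CE(sat) = 0.2 V — impossible in the active region.
So the transistor is saturated. With V_CE = 0.2 V, I_C = (V_CC − 0.2)/R_C = 9.8/3.3 = 2.97 mA.
Check: β·I_B = 4.09 mA > I_C = 2.97 mA, confirming saturation.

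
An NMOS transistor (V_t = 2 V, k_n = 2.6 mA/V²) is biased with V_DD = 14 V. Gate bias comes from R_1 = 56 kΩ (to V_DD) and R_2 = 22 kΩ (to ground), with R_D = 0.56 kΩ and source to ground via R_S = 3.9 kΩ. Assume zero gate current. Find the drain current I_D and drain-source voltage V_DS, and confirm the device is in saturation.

I_D ≈ 0.36 mA, V_DS ≈ 12 V

V_G = V_DD·R_2/(R_1+R_2) = 14×22/78 = 3.95 V.
Assume saturation: I_D = (k_n/2)(V_GS − V_t)² with V_GS = V_G − I_D·R_S = 3.95 − 3.9·I_D.
Substituting gives 19.8·I_D² − 20.8·I_D + 4.94 = 0, with roots I_D = 0.364 or 0.686 mA.
The root I_D = 0.686 mA gives V_GS = 1.27 V ≤ V_t, so take I_D = 0.364 mA.
Then V_GS = 2.53 V and V_DS = V_DD − I_D(R_D+R_S) = 14 − 0.364×4.46 = 12.4 V.
Saturation requires V_DS ≥ V_GS − V_t = 0.529 V; 12.4 ≥ 0.529 ✓.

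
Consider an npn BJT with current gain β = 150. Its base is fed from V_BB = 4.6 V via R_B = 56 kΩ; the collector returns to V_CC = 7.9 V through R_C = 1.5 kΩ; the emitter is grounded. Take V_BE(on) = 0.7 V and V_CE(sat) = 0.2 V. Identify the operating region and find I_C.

saturation; I_C ≈ 5.1 mA

Assume active: I_B = (4.6 − 0.7)/56 = 0.0696 mA, giving I_C = β·I_B = 10.4 mA.
But then V_CE = 7.9 − 10.4×1.5 = -7.77 V < V_CE(sat) = 0.2 V — impossible in the active region.
So the transistor is saturated. With V_CE = 0.2 V, I_C = (V_CC − 0.2)/R_C = 7.7/1.5 = 5.13 mA.
Check: β·I_B = 10.4 mA > I_C = 5.13 mA, confirming saturation.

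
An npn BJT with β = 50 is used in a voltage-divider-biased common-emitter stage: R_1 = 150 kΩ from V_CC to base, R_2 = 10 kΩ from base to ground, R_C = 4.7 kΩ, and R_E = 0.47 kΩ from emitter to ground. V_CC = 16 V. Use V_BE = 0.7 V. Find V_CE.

Thevenize the base divider: V_Th = V_CC·R_2/(R_1+R_2) = 16×10/160 = 1 V, R_Th = R_1‖R_2 = 9.38 kΩ.
Base-emitter loop: V_Th = I_B·R_Th + V_BE + (β+1)I_B·R_E, so I_B = (1 − 0.7) / (9.38 + 51×0.47) = 0.009 mA.
I_C = β·I_B = 50×0.009 = 0.45 mA, and I_E = (β+1)I_B = 0.459 mA.
V_CE = V_CC − I_C·R_C − I_E·R_E = 16 − 0.45×4.7 − 0.459×0.47 = 13.7 V.
V_CE = 13.7 V > 0.2 V confirms active-region operation.

V_CE ≈ 14 V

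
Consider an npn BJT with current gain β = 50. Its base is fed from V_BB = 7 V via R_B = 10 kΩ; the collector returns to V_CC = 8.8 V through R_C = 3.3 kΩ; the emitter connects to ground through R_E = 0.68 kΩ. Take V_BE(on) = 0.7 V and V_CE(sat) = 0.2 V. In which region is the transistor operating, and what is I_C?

saturation; I_C ≈ 2.1 mA

Assume active: I_B = (7 − 0.7)/(10 + 51×0.68) = 0.141 mA, I_C = β·I_B = 7.05 mA.
Then V_CE = 8.8 − 7.05×3.3 − 7.19×0.68 = -19.4 V < 0.2 V — the active assumption fails.
Re-solve with V_CE = 0.2 V. KCL at the emitter: V_E/R_E = (V_BB−0.7−V_E)/R_B + (V_CC−0.2−V_E)/R_C, giving V_E = 1.73 V.
I_C = (V_CC − 0.2 − V_E)/R_C = (8.6 − 1.73)/3.3 = 2.08 mA.
Check: I_B = (6.3 − 1.73)/10 = 0.457 mA, and β·I_B = 22.9 mA > I_C, confirming saturation.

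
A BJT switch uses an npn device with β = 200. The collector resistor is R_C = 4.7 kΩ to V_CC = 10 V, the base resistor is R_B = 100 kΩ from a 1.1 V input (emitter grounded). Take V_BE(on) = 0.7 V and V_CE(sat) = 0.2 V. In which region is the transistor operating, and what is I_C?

active; I_C ≈ 0.8 mA

Assume active. Base-emitter loop: I_B = (V_BB − V_BE)/R_B = (1.1 − 0.7)/100 = 0.004 mA.
I_C = β·I_B = 200×0.004 = 0.8 mA.
V_CE = V_CC − I_C·R_C = 10 − 0.8×4.7 = 6.24 V > V_CE(sat), so the active-region assumption holds.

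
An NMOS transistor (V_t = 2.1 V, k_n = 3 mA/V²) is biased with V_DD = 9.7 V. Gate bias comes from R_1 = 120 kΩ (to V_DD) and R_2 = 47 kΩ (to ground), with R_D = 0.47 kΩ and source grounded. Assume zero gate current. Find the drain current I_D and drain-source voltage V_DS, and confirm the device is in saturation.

V_G = V_DD·R_2/(R_1+R_2) = 9.7×47/167 = 2.73 V. With the source grounded, V_GS = V_G = 2.73 V.
Assume saturation: I_D = (k_n/2)(V_GS − V_t)² = (3/2)×(2.73 − 2.1)² = 1.5×0.63² = 0.595 mA.
V_DS = V_DD − I_D·R_D = 9.7 − 0.595×0.47 = 9.42 V.
Saturation requires V_DS ≥ V_GS − V_t = 0.63 V; 9.42 ≥ 0.63 ✓.

I_D ≈ 0.6 mA, V_DS ≈ 9.4 V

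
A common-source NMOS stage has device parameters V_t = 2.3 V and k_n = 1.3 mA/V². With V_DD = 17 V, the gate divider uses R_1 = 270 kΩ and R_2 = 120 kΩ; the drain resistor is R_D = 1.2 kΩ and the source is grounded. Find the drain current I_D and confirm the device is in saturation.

I_D ≈ 5.6 mA

V_G = V_DD·R_2/(R_1+R_2) = 17×120/390 = 5.23 V. With the source grounded, V_GS = V_G = 5.23 V.
Assume saturation: I_D = (k_n/2)(V_GS − V_t)² = (1.3/2)×(5.23 − 2.3)² = 0.65×2.93² = 5.58 mA.
V_DS = V_DD − I_D·R_D = 17 − 5.58×1.2 = 10.3 V.
Saturation requires V_DS ≥ V_GS − V_t = 2.93 V; 10.3 ≥ 2.93 ✓.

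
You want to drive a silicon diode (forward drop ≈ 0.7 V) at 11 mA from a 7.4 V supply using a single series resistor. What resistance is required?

The resistor drops V_S − V_D = 7.4 − 0.7 = 6.7 V at 11 mA.
R = 6.7 V / 11 mA = 0.609 kΩ.

R ≈ 0.61 kΩ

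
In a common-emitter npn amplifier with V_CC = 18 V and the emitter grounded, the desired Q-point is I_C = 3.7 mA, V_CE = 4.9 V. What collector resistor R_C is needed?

R_C ≈ 3.5 kΩ

Collector loop: V_CC = I_C·R_C + V_CE.
R_C = (V_CC − V_CE)/I_C = (18 − 4.9)/3.7 = 3.54 kΩ.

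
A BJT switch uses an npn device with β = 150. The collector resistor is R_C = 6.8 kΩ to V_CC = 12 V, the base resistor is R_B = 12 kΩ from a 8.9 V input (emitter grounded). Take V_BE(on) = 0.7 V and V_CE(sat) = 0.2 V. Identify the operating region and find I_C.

saturation; I_C ≈ 1.7 mA

Assume active: I_B = (8.9 − 0.7)/12 = 0.683 mA, giving I_C = β·I_B = 103 mA.
But then V_CE = 12 − 103×6.8 = -685 V < V_CE(sat) = 0.2 V — impossible in the active region.
So the transistor is saturated. With V_CE = 0.2 V, I_C = (V_CC − 0.2)/R_C = 11.8/6.8 = 1.74 mA.
Check: β·I_B = 103 mA > I_C = 1.74 mA, confirming saturation.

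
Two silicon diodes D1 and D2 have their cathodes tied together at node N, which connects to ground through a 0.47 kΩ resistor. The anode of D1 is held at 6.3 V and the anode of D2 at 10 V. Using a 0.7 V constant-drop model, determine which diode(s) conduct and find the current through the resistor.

Only D2 conducts; I_R ≈ 20 mA

Assume both conduct. Then node N would need to be at both 6.3−0.7 = 5.6 V and 10−0.7 = 9.3 V, which is impossible.
Assume only D2 conducts: V_N = 10 − 0.7 = 9.3 V, so I_R = 9.3/0.47 = 19.8 mA.
Check D1: its anode-to-cathode voltage is 6.3 − 9.3 = -3 V < 0.7 V, so it is off. The assumption is consistent.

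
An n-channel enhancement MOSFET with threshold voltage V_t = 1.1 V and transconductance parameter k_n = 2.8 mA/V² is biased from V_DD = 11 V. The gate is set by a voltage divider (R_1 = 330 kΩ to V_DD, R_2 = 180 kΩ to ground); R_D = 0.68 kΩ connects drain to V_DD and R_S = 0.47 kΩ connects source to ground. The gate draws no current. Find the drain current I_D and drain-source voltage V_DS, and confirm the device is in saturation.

I_D ≈ 2.9 mA, V_DS ≈ 7.7 V

V_G = V_DD·R_2/(R_1+R_2) = 11×180/510 = 3.88 V.
Assume saturation: I_D = (k_n/2)(V_GS − V_t)² with V_GS = V_G − I_D·R_S = 3.88 − 0.47·I_D.
Substituting gives 0.309·I_D² − 4.66·I_D + 10.8 = 0, with roots I_D = 2.87 or 12.2 mA.
The root I_D = 12.2 mA gives V_GS = -1.85 V ≤ V_t, so take I_D = 2.87 mA.
Then V_GS = 2.53 V and V_DS = V_DD − I_D(R_D+R_S) = 11 − 2.87×1.15 = 7.7 V.
Saturation requires V_DS ≥ V_GS − V_t = 1.43 V; 7.7 ≥ 1.43 ✓.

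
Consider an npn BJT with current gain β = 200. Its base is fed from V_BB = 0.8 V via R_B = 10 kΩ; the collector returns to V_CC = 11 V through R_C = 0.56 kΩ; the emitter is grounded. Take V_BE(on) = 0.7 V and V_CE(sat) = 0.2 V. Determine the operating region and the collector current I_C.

active; I_C ≈ 2 mA

Assume active. Base-emitter loop: I_B = (V_BB − V_BE)/R_B = (0.8 − 0.7)/10 = 0.01 mA.
I_C = β·I_B = 200×0.01 = 2 mA.
V_CE = V_CC − I_C·R_C = 11 − 2×0.56 = 9.88 V > V_CE(sat), so the active-region assumption holds.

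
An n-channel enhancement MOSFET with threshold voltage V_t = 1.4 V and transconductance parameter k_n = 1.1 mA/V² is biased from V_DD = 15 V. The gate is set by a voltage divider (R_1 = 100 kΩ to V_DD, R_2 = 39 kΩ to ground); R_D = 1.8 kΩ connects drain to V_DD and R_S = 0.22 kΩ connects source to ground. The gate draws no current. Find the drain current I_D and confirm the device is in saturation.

V_G = V_DD·R_2/(R_1+R_2) = 15×39/139 = 4.21 V.
Assume saturation: I_D = (k_n/2)(V_GS − V_t)² with V_GS = V_G − I_D·R_S = 4.21 − 0.22·I_D.
Substituting gives 0.0266·I_D² − 1.68·I_D + 4.34 = 0, with roots I_D = 2.7 or 60.4 mA.
The root I_D = 60.4 mA gives V_GS = -9.08 V ≤ V_t, so take I_D = 2.7 mA.
Then V_GS = 3.61 V and V_DS = V_DD − I_D(R_D+R_S) = 15 − 2.7×2.02 = 9.55 V.
Saturation requires V_DS ≥ V_GS − V_t = 2.21 V; 9.55 ≥ 2.21 ✓.

I_D ≈ 2.7 mA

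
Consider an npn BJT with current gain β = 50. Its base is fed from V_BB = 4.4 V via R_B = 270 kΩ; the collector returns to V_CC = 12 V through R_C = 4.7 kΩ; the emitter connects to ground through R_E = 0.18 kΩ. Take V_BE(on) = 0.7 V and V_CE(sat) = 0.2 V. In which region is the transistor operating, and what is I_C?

Assume active. Base-emitter loop: I_B = (V_BB − V_BE)/(R_B + (β+1)R_E) = (4.4 − 0.7)/(270 + 51×0.18) = 0.0133 mA.
I_C = β·I_B = 50×0.0133 = 0.663 mA.
V_CE = V_CC − I_C·R_C − I_E·R_E = 12 − 0.663×4.7 − 0.676×0.18 = 8.76 V > V_CE(sat), so the active-region assumption holds.

active; I_C ≈ 0.66 mA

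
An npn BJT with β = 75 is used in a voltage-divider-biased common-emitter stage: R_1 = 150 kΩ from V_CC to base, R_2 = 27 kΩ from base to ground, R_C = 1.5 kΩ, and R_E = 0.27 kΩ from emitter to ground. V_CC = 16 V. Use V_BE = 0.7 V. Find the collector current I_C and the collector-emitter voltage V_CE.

I_C ≈ 3 mA, V_CE ≈ 11 V

Thevenize the base divider: V_Th = V_CC·R_2/(R_1+R_2) = 16×27/177 = 2.44 V, R_Th = R_1‖R_2 = 22.9 kΩ.
Base-emitter loop: V_Th = I_B·R_Th + V_BE + (β+1)I_B·R_E, so I_B = (2.44 − 0.7) / (22.9 + 76×0.27) = 0.0401 mA.
I_C = β·I_B = 75×0.0401 = 3.01 mA, and I_E = (β+1)I_B = 3.05 mA.
V_CE = V_CC − I_C·R_C − I_E·R_E = 16 − 3.01×1.5 − 3.05×0.27 = 10.7 V.
V_CE = 10.7 V > 0.2 V confirms active-region operation.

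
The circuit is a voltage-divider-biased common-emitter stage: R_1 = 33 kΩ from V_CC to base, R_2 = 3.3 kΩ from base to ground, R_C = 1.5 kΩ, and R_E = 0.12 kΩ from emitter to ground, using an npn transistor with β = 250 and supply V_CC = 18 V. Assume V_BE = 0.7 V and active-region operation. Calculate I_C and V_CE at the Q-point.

I_C ≈ 7.1 mA, V_CE ≈ 6.5 V

Thevenize the base divider: V_Th = V_CC·R_2/(R_1+R_2) = 18×3.3/36.3 = 1.64 V, R_Th = R_1‖R_2 = 3 kΩ.
Base-emitter loop: V_Th = I_B·R_Th + V_BE + (β+1)I_B·R_E, so I_B = (1.64 − 0.7) / (3 + 251×0.12) = 0.0283 mA.
I_C = β·I_B = 250×0.0283 = 7.07 mA, and I_E = (β+1)I_B = 7.1 mA.
V_CE = V_CC − I_C·R_C − I_E·R_E = 18 − 7.07×1.5 − 7.1×0.12 = 6.55 V.
V_CE = 6.55 V > 0.2 V confirms active-region operation.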